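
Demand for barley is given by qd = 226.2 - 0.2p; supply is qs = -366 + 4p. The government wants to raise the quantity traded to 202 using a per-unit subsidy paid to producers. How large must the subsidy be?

Required subsidy s = 21 per unit

At q = 202, invert demand for the buyer price: pb = (226.2 − 202)/0.2 = 121; invert supply for the seller price: ps = (202 − (-366))/4 = 142.
The subsidy must fill the gap: s = ps − pb = 142 − 121 = 21.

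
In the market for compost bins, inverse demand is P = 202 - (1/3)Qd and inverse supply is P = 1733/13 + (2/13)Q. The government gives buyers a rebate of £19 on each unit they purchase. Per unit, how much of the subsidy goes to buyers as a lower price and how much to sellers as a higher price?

Buyers gain £13 per unit; sellers gain £6 per unit

Pre-subsidy: 202 - (1/3)Q = 1733/13 + (2/13)Q gives Q* = 141 and P* = 155.
With the rebate, buyers effectively pay Pb = Ps − 19, where Ps is the price sellers receive.
On the curves, Pb = 202 - (1/3)Q and Ps = 1733/13 + (2/13)Q; the wedge Ps − Pb = 19 gives 1733/13 + (2/13)Q − (202 - (1/3)Q) = 19, so Q' = 180.
Then Pb = 202 − (1/3)·180 = 142 and Ps = 1733/13 + (2/13)·180 = 161.
Buyers' price falls by P* − Pb = 155 − 142 = 13; sellers' price rises by Ps − P* = 161 − 155 = 6.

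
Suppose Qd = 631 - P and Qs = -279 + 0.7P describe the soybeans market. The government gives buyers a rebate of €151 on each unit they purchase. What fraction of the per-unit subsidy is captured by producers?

Pre-subsidy: 631 - P = -279 + 0.7P gives P* = 9100/17, Q* = 1627/17.
With the rebate, buyers effectively pay Pb = Ps − 151, where Ps is the price sellers receive.
Demand in terms of Ps becomes Qd = 631 − 1(Ps − 151) = 782 - Ps. Setting this equal to supply: 782 - Ps = -279 + 0.7Ps, so Ps = 10610/17.
Buyers pay Pb = 10610/17 − 151 = 8043/17; Q' = -279 + 0.7·(10610/17) = 2684/17.
Buyers' price falls by P* − Pb = 9100/17 − 8043/17 = 1057/17; sellers' price rises by Ps − P* = 10610/17 − 9100/17 = 1510/17.
So producers capture (1510/17)/151 = 10/17 of each unit of subsidy.

Producer share = 10/17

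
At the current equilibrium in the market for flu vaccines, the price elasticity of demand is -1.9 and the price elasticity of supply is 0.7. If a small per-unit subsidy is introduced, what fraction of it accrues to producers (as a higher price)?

For a small subsidy around the equilibrium, the benefit split depends on the relative slopes, which at a point are proportional to the elasticities.
Buyer share = εs/(εs + |εd|) = 0.7/(0.7 + 1.9) = 7/26; seller share = |εd|/(εs + |εd|) = 19/26.
So producers capture 19/26 of the subsidy.

Producer share = 19/26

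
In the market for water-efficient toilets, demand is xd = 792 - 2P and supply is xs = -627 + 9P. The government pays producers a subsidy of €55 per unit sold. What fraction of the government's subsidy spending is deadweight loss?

Pre-subsidy: 792 - 2P = -627 + 9P gives P* = 129, x* = 534.
With the subsidy, sellers receive Ps = Pb + 55 for each unit, where Pb is the price buyers pay.
Supply in terms of Pb becomes xs = -627 + 9(Pb + 55) = -132 + 9Pb. Setting this equal to demand: 792 - 2Pb = -132 + 9Pb, so Pb = 84.
Sellers receive Ps = 84 + 55 = 139; x' = 792 − 2·84 = 624.
ΔCS = ½(534 + 624)(129 − 84) = 26055; ΔPS = ½(534 + 624)(139 − 129) = 5790.
Government spending = 55 × 624 = 34320.
DWL = ½ × 55 × (624 − 534) = 2475; fraction = 2475 / 34320 = 15/208.

DWL / government spending = 15/208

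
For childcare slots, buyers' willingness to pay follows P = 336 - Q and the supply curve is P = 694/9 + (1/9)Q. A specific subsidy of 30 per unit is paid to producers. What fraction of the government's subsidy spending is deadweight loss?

Pre-subsidy: 336 - Q = 694/9 + (1/9)Q gives Q* = 233 and P* = 103.
With the subsidy, sellers receive Ps = Pb + 30 for each unit, where Pb is the price buyers pay.
On the curves, Pb = 336 - Q and Ps = 694/9 + (1/9)Q; the wedge Ps − Pb = 30 gives 694/9 + (1/9)Q − (336 - Q) = 30, so Q' = 260.
Then Pb = 336 − 1·260 = 76 and Ps = 694/9 + (1/9)·260 = 106.
ΔCS = ½(233 + 260)(103 − 76) = 6655.5; ΔPS = ½(233 + 260)(106 − 103) = 739.5.
Government spending = 30 × 260 = 7800.
DWL = ½ × 30 × (260 − 233) = 405; fraction = 405 / 7800 = 27/520.

DWL / government spending = 27/520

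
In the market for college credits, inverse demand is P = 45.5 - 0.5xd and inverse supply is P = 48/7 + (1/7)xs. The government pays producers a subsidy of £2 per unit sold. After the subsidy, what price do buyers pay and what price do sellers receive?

Buyers pay 125/9; sellers receive 143/9

Pre-subsidy: 45.5 - 0.5x = 48/7 + (1/7)x gives x* = 541/9 and P* = 139/9.
With the subsidy, sellers receive Ps = Pb + 2 for each unit, where Pb is the price buyers pay.
On the curves, Pb = 45.5 - 0.5x and Ps = 48/7 + (1/7)x; the wedge Ps − Pb = 2 gives 48/7 + (1/7)x − (45.5 - 0.5x) = 2, so x' = 569/9.
Then Pb = 45.5 − 0.5·(569/9) = 125/9 and Ps = 48/7 + (1/7)·(569/9) = 143/9.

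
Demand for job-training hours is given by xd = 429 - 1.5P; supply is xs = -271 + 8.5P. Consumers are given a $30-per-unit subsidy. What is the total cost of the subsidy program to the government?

Government cost = $10867.5

Pre-subsidy: 429 - 1.5P = -271 + 8.5P gives P* = 70, x* = 324.
With the rebate, buyers effectively pay Pb = Ps − 30, where Ps is the price sellers receive.
Demand in terms of Ps becomes xd = 429 − 1.5(Ps − 30) = 474 - 1.5Ps. Setting this equal to supply: 474 - 1.5Ps = -271 + 8.5Ps, so Ps = 74.5.
Buyers pay Pb = 74.5 − 30 = 44.5; x' = -271 + 8.5·74.5 = 362.25.
Government outlay = subsidy × quantity = 30 × 362.25 = 10867.5.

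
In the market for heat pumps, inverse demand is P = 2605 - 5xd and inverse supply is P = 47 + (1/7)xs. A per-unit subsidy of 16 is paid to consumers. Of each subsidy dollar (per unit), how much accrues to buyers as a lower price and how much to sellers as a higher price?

Pre-subsidy: 2605 - 5x = 47 + (1/7)x gives x* = 8953/18 and P* = 2125/18.
With the rebate, buyers effectively pay Pb = Ps − 16, where Ps is the price sellers receive.
On the curves, Pb = 2605 - 5x and Ps = 47 + (1/7)x; the wedge Ps − Pb = 16 gives 47 + (1/7)x − (2605 - 5x) = 16, so x' = 500.5.
Then Pb = 2605 − 5·500.5 = 102.5 and Ps = 47 + (1/7)·500.5 = 118.5.
Buyers' price falls by P* − Pb = 2125/18 − 102.5 = 140/9; sellers' price rises by Ps − P* = 118.5 − 2125/18 = 4/9.

Buyers gain 140/9 per unit; sellers gain 4/9 per unit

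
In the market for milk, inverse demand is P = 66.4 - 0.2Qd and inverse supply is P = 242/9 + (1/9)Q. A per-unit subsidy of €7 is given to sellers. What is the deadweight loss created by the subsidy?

Pre-subsidy: 66.4 - 0.2Q = 242/9 + (1/9)Q gives Q* = 127 and P* = 41.
With the subsidy, sellers receive Ps = Pb + 7 for each unit, where Pb is the price buyers pay.
On the curves, Pb = 66.4 - 0.2Q and Ps = 242/9 + (1/9)Q; the wedge Ps − Pb = 7 gives 242/9 + (1/9)Q − (66.4 - 0.2Q) = 7, so Q' = 149.5.
Then Pb = 66.4 − 0.2·149.5 = 36.5 and Ps = 242/9 + (1/9)·149.5 = 43.5.
The subsidy expands output by 149.5 − 127 = 22.5 past the efficient level; on those units the gap between marginal cost and willingness to pay runs from 0 up to 7.
DWL = ½ × 7 × 22.5 = 78.75.

Deadweight loss = €78.75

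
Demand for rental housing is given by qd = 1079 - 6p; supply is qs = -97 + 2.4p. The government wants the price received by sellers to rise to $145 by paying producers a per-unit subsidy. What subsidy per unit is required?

Required subsidy s = $7 per unit

At a seller price of 145, quantity supplied is -97 + 2.4·145 = 251.
Buyers absorb 251 only when they pay pb with 1079 − 6·pb = 251, i.e. pb = 138.
s = ps − pb = 145 − 138 = 7.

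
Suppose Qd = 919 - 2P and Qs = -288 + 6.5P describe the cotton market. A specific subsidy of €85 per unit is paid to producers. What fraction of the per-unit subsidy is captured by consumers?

Consumer share = 13/17

Pre-subsidy: 919 - 2P = -288 + 6.5P gives P* = 142, Q* = 635.
With the subsidy, sellers receive Ps = Pb + 85 for each unit, where Pb is the price buyers pay.
Supply in terms of Pb becomes Qs = -288 + 6.5(Pb + 85) = 264.5 + 6.5Pb. Setting this equal to demand: 919 - 2Pb = 264.5 + 6.5Pb, so Pb = 77.
Sellers receive Ps = 77 + 85 = 162; Q' = 919 − 2·77 = 765.
Buyers' price falls by P* − Pb = 142 − 77 = 65; sellers' price rises by Ps − P* = 162 − 142 = 20.
So consumers capture 65/85 = 13/17 of each unit of subsidy.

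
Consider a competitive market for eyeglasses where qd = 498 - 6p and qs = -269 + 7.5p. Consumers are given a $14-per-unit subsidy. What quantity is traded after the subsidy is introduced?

q' = 1834/9

Pre-subsidy: 498 - 6p = -269 + 7.5p gives p* = 1534/27, q* = 1414/9.
With the rebate, buyers effectively pay pb = ps − 14, where ps is the price sellers receive.
Demand in terms of ps becomes qd = 498 − 6(ps − 14) = 582 - 6ps. Setting this equal to supply: 582 - 6ps = -269 + 7.5ps, so ps = 1702/27.
Buyers pay pb = 1702/27 − 14 = 1324/27; q' = -269 + 7.5·(1702/27) = 1834/9.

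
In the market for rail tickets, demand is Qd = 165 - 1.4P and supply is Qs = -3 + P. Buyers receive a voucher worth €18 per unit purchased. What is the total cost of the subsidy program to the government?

Government cost = €1395

Pre-subsidy: 165 - 1.4P = -3 + P gives P* = 70, Q* = 67.
With the rebate, buyers effectively pay Pb = Ps − 18, where Ps is the price sellers receive.
Demand in terms of Ps becomes Qd = 165 − 1.4(Ps − 18) = 190.2 - 1.4Ps. Setting this equal to supply: 190.2 - 1.4Ps = -3 + Ps, so Ps = 80.5.
Buyers pay Pb = 80.5 − 18 = 62.5; Q' = -3 + 1·80.5 = 77.5.
Government outlay = subsidy × quantity = 18 × 77.5 = 1395.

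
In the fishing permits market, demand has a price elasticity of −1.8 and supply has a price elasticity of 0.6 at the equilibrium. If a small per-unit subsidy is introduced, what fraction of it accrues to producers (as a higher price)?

For a small subsidy around the equilibrium, the benefit split depends on the relative slopes, which at a point are proportional to the elasticities.
Buyer share = εs/(εs + |εd|) = 0.6/(0.6 + 1.8) = 0.25; seller share = |εd|/(εs + |εd|) = 0.75.
So producers capture 0.75 of the subsidy.

Producer share = 0.75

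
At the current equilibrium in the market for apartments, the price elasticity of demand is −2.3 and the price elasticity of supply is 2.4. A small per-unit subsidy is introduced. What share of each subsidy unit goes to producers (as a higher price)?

Producer share = 23/47

For a small subsidy around the equilibrium, the benefit split depends on the relative slopes, which at a point are proportional to the elasticities.
Buyer share = εs/(εs + |εd|) = 2.4/(2.4 + 2.3) = 24/47; seller share = |εd|/(εs + |εd|) = 23/47.
So producers capture 23/47 of the subsidy.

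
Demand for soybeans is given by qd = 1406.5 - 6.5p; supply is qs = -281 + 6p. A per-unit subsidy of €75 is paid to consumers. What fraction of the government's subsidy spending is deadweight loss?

DWL / government spending = 117/763

Pre-subsidy: 1406.5 - 6.5p = -281 + 6p gives p* = 135, q* = 529.
With the rebate, buyers effectively pay pb = ps − 75, where ps is the price sellers receive.
Demand in terms of ps becomes qd = 1406.5 − 6.5(ps − 75) = 1894 - 6.5ps. Setting this equal to supply: 1894 - 6.5ps = -281 + 6ps, so ps = 174.
Buyers pay pb = 174 − 75 = 99; q' = -281 + 6·174 = 763.
ΔCS = ½(529 + 763)(135 − 99) = 23256; ΔPS = ½(529 + 763)(174 − 135) = 25194.
Government spending = 75 × 763 = 57225.
DWL = ½ × 75 × (763 − 529) = 8775; fraction = 8775 / 57225 = 117/763.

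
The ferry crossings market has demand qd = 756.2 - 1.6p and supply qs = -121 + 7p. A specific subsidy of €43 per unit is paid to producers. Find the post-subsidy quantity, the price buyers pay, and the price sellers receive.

q' = 649; buyers pay €67; sellers receive €110

Pre-subsidy: 756.2 - 1.6p = -121 + 7p gives p* = 102, q* = 593.
With the subsidy, sellers receive ps = pb + 43 for each unit, where pb is the price buyers pay.
Supply in terms of pb becomes qs = -121 + 7(pb + 43) = 180 + 7pb. Setting this equal to demand: 756.2 - 1.6pb = 180 + 7pb, so pb = 67.
Sellers receive ps = 67 + 43 = 110; q' = 756.2 − 1.6·67 = 649.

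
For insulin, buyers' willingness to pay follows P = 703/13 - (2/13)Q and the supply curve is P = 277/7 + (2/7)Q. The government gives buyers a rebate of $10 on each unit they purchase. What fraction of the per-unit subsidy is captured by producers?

Producer share = 0.65

Pre-subsidy: 703/13 - (2/13)Q = 277/7 + (2/7)Q gives Q* = 33 and P* = 49.
With the rebate, buyers effectively pay Pb = Ps − 10, where Ps is the price sellers receive.
On the curves, Pb = 703/13 - (2/13)Q and Ps = 277/7 + (2/7)Q; the wedge Ps − Pb = 10 gives 277/7 + (2/7)Q − (703/13 - (2/13)Q) = 10, so Q' = 55.75.
Then Pb = 703/13 − (2/13)·55.75 = 45.5 and Ps = 277/7 + (2/7)·55.75 = 55.5.
Buyers' price falls by P* − Pb = 49 − 45.5 = 3.5; sellers' price rises by Ps − P* = 55.5 − 49 = 6.5.
So producers capture 6.5/10 = 0.65 of each unit of subsidy.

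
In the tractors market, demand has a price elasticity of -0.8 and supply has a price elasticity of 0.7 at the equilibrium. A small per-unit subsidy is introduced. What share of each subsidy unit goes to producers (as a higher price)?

For a small subsidy around the equilibrium, the benefit split depends on the relative slopes, which at a point are proportional to the elasticities.
Buyer share = εs/(εs + |εd|) = 0.7/(0.7 + 0.8) = 7/15; seller share = |εd|/(εs + |εd|) = 8/15.
So producers capture 8/15 of the subsidy.

Producer share = 8/15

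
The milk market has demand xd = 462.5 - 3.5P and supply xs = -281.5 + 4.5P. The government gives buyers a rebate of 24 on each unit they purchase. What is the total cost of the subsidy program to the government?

Government cost = 4422

Pre-subsidy: 462.5 - 3.5P = -281.5 + 4.5P gives P* = 93, x* = 137.
With the rebate, buyers effectively pay Pb = Ps − 24, where Ps is the price sellers receive.
Demand in terms of Ps becomes xd = 462.5 − 3.5(Ps − 24) = 546.5 - 3.5Ps. Setting this equal to supply: 546.5 - 3.5Ps = -281.5 + 4.5Ps, so Ps = 103.5.
Buyers pay Pb = 103.5 − 24 = 79.5; x' = -281.5 + 4.5·103.5 = 184.25.
Government outlay = subsidy × quantity = 24 × 184.25 = 4422.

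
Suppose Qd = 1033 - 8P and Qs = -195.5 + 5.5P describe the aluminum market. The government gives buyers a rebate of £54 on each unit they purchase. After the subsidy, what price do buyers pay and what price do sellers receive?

Buyers pay £69; sellers receive £123

Pre-subsidy: 1033 - 8P = -195.5 + 5.5P gives P* = 91, Q* = 305.
With the rebate, buyers effectively pay Pb = Ps − 54, where Ps is the price sellers receive.
Demand in terms of Ps becomes Qd = 1033 − 8(Ps − 54) = 1465 - 8Ps. Setting this equal to supply: 1465 - 8Ps = -195.5 + 5.5Ps, so Ps = 123.
Buyers pay Pb = 123 − 54 = 69; Q' = -195.5 + 5.5·123 = 481.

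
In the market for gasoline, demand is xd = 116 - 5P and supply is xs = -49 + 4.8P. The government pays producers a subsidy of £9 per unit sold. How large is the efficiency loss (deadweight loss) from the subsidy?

Deadweight loss = 4860/49

Pre-subsidy: 116 - 5P = -49 + 4.8P gives P* = 825/49, x* = 1559/49.
With the subsidy, sellers receive Ps = Pb + 9 for each unit, where Pb is the price buyers pay.
Supply in terms of Pb becomes xs = -49 + 4.8(Pb + 9) = -5.8 + 4.8Pb. Setting this equal to demand: 116 - 5Pb = -5.8 + 4.8Pb, so Pb = 87/7.
Sellers receive Ps = 87/7 + 9 = 150/7; x' = 116 − 5·(87/7) = 377/7.
The subsidy expands output by 377/7 − 1559/49 = 1080/49 past the efficient level; on those units the gap between marginal cost and willingness to pay runs from 0 up to 9.
DWL = ½ × 9 × 1080/49 = 4860/49.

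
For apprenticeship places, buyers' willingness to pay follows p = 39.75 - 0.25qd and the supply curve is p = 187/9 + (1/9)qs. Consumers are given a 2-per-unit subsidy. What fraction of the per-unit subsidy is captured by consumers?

Pre-subsidy: 39.75 - 0.25q = 187/9 + (1/9)q gives q* = 683/13 and p* = 346/13.
With the rebate, buyers effectively pay pb = ps − 2, where ps is the price sellers receive.
On the curves, pb = 39.75 - 0.25q and ps = 187/9 + (1/9)q; the wedge ps − pb = 2 gives 187/9 + (1/9)q − (39.75 - 0.25q) = 2, so q' = 755/13.
Then pb = 39.75 − 0.25·(755/13) = 328/13 and ps = 187/9 + (1/9)·(755/13) = 354/13.
Buyers' price falls by p* − pb = 346/13 − 328/13 = 18/13; sellers' price rises by ps − p* = 354/13 − 346/13 = 8/13.
So consumers capture (18/13)/2 = 9/13 of each unit of subsidy.

Consumer share = 9/13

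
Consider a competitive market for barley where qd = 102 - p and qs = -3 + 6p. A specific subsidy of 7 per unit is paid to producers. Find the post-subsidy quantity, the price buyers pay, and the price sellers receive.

Pre-subsidy: 102 - p = -3 + 6p gives p* = 15, q* = 87.
With the subsidy, sellers receive ps = pb + 7 for each unit, where pb is the price buyers pay.
Supply in terms of pb becomes qs = -3 + 6(pb + 7) = 39 + 6pb. Setting this equal to demand: 102 - pb = 39 + 6pb, so pb = 9.
Sellers receive ps = 9 + 7 = 16; q' = 102 − 1·9 = 93.

q' = 93; buyers pay 9; sellers receive 16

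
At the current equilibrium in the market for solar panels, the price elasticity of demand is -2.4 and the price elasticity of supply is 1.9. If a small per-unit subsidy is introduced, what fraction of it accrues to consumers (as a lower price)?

For a small subsidy around the equilibrium, the benefit split depends on the relative slopes, which at a point are proportional to the elasticities.
Buyer share = εs/(εs + |εd|) = 1.9/(1.9 + 2.4) = 19/43; seller share = |εd|/(εs + |εd|) = 24/43.

Consumer share = 19/43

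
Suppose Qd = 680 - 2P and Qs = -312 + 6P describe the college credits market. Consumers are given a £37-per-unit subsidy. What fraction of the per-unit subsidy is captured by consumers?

Pre-subsidy: 680 - 2P = -312 + 6P gives P* = 124, Q* = 432.
With the rebate, buyers effectively pay Pb = Ps − 37, where Ps is the price sellers receive.
Demand in terms of Ps becomes Qd = 680 − 2(Ps − 37) = 754 - 2Ps. Setting this equal to supply: 754 - 2Ps = -312 + 6Ps, so Ps = 133.25.
Buyers pay Pb = 133.25 − 37 = 96.25; Q' = -312 + 6·133.25 = 487.5.
Buyers' price falls by P* − Pb = 124 − 96.25 = 27.75; sellers' price rises by Ps − P* = 133.25 − 124 = 9.25.
So consumers capture 27.75/37 = 0.75 of each unit of subsidy.

Consumer share = 0.75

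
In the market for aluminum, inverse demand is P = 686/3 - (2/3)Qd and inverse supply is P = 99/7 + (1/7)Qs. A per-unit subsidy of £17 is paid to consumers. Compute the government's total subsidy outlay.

Pre-subsidy: 686/3 - (2/3)Q = 99/7 + (1/7)Q gives Q* = 265 and P* = 52.
With the rebate, buyers effectively pay Pb = Ps − 17, where Ps is the price sellers receive.
On the curves, Pb = 686/3 - (2/3)Q and Ps = 99/7 + (1/7)Q; the wedge Ps − Pb = 17 gives 99/7 + (1/7)Q − (686/3 - (2/3)Q) = 17, so Q' = 286.
Then Pb = 686/3 − (2/3)·286 = 38 and Ps = 99/7 + (1/7)·286 = 55.
Government outlay = subsidy × quantity = 17 × 286 = 4862.

Government cost = £4862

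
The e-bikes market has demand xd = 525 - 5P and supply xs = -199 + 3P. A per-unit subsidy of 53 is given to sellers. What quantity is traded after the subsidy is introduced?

Pre-subsidy: 525 - 5P = -199 + 3P gives P* = 90.5, x* = 72.5.
With the subsidy, sellers receive Ps = Pb + 53 for each unit, where Pb is the price buyers pay.
Supply in terms of Pb becomes xs = -199 + 3(Pb + 53) = -40 + 3Pb. Setting this equal to demand: 525 - 5Pb = -40 + 3Pb, so Pb = 70.625.
Sellers receive Ps = 70.625 + 53 = 123.625; x' = 525 − 5·70.625 = 171.875.

x' = 171.875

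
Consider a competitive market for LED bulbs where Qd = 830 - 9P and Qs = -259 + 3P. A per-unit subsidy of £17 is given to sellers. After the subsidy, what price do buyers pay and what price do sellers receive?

Buyers pay £86.5; sellers receive £103.5

Pre-subsidy: 830 - 9P = -259 + 3P gives P* = 90.75, Q* = 13.25.
With the subsidy, sellers receive Ps = Pb + 17 for each unit, where Pb is the price buyers pay.
Supply in terms of Pb becomes Qs = -259 + 3(Pb + 17) = -208 + 3Pb. Setting this equal to demand: 830 - 9Pb = -208 + 3Pb, so Pb = 86.5.
Sellers receive Ps = 86.5 + 17 = 103.5; Q' = 830 − 9·86.5 = 51.5.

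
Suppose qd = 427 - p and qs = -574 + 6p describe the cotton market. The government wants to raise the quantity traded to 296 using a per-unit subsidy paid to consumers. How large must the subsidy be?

At q = 296, invert demand for the buyer price: pb = (427 − 296)/1 = 131; invert supply for the seller price: ps = (296 − (-574))/6 = 145.
The subsidy must fill the gap: s = ps − pb = 145 − 131 = 14.

Required subsidy s = 14 per unit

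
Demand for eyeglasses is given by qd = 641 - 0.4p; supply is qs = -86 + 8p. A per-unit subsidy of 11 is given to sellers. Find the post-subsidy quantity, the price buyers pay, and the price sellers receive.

Pre-subsidy: 641 - 0.4p = -86 + 8p gives p* = 3635/42, q* = 12734/21.
With the subsidy, sellers receive ps = pb + 11 for each unit, where pb is the price buyers pay.
Supply in terms of pb becomes qs = -86 + 8(pb + 11) = 2 + 8pb. Setting this equal to demand: 641 - 0.4pb = 2 + 8pb, so pb = 1065/14.
Sellers receive ps = 1065/14 + 11 = 1219/14; q' = 641 − 0.4·(1065/14) = 4274/7.

q' = 4274/7; buyers pay 1065/14; sellers receive 1219/14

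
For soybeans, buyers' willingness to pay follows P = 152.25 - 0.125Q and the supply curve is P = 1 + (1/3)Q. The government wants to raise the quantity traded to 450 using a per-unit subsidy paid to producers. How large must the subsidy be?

At Q = 450, from the demand curve buyers pay Pb = 152.25 − 0.125·450 = 96; from the supply curve sellers need Ps = 1 + (1/3)·450 = 151.
The subsidy must fill the gap: s = Ps − Pb = 151 − 96 = 55.

Required subsidy s = 55 per unit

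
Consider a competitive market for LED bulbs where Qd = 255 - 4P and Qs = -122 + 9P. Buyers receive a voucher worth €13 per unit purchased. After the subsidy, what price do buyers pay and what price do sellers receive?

Buyers pay €20; sellers receive €33

Pre-subsidy: 255 - 4P = -122 + 9P gives P* = 29, Q* = 139.
With the rebate, buyers effectively pay Pb = Ps − 13, where Ps is the price sellers receive.
Demand in terms of Ps becomes Qd = 255 − 4(Ps − 13) = 307 - 4Ps. Setting this equal to supply: 307 - 4Ps = -122 + 9Ps, so Ps = 33.
Buyers pay Pb = 33 − 13 = 20; Q' = -122 + 9·33 = 175.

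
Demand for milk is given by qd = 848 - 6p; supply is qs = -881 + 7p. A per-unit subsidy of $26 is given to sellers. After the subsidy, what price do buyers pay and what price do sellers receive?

Buyers pay $119; sellers receive $145

Pre-subsidy: 848 - 6p = -881 + 7p gives p* = 133, q* = 50.
With the subsidy, sellers receive ps = pb + 26 for each unit, where pb is the price buyers pay.
Supply in terms of pb becomes qs = -881 + 7(pb + 26) = -699 + 7pb. Setting this equal to demand: 848 - 6pb = -699 + 7pb, so pb = 119.
Sellers receive ps = 119 + 26 = 145; q' = 848 − 6·119 = 134.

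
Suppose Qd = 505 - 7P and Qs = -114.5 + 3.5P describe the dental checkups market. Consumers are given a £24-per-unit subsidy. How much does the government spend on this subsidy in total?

Pre-subsidy: 505 - 7P = -114.5 + 3.5P gives P* = 59, Q* = 92.
With the rebate, buyers effectively pay Pb = Ps − 24, where Ps is the price sellers receive.
Demand in terms of Ps becomes Qd = 505 − 7(Ps − 24) = 673 - 7Ps. Setting this equal to supply: 673 - 7Ps = -114.5 + 3.5Ps, so Ps = 75.
Buyers pay Pb = 75 − 24 = 51; Q' = -114.5 + 3.5·75 = 148.
Government outlay = subsidy × quantity = 24 × 148 = 3552.

Government cost = £3552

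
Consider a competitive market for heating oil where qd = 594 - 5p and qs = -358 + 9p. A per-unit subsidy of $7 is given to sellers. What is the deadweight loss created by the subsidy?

Pre-subsidy: 594 - 5p = -358 + 9p gives p* = 68, q* = 254.
With the subsidy, sellers receive ps = pb + 7 for each unit, where pb is the price buyers pay.
Supply in terms of pb becomes qs = -358 + 9(pb + 7) = -295 + 9pb. Setting this equal to demand: 594 - 5pb = -295 + 9pb, so pb = 63.5.
Sellers receive ps = 63.5 + 7 = 70.5; q' = 594 − 5·63.5 = 276.5.
The subsidy expands output by 276.5 − 254 = 22.5 past the efficient level; on those units the gap between marginal cost and willingness to pay runs from 0 up to 7.
DWL = ½ × 7 × 22.5 = 78.75.

Deadweight loss = $78.75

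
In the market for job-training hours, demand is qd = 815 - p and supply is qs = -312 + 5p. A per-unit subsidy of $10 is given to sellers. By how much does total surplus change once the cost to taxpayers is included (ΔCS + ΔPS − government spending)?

Pre-subsidy: 815 - p = -312 + 5p gives p* = 1127/6, q* = 3763/6.
With the subsidy, sellers receive ps = pb + 10 for each unit, where pb is the price buyers pay.
Supply in terms of pb becomes qs = -312 + 5(pb + 10) = -262 + 5pb. Setting this equal to demand: 815 - pb = -262 + 5pb, so pb = 179.5.
Sellers receive ps = 179.5 + 10 = 189.5; q' = 815 − 1·179.5 = 635.5.
ΔCS = ½(3763/6 + 635.5)(1127/6 − 179.5) = 47350/9; ΔPS = ½(3763/6 + 635.5)(189.5 − 1127/6) = 9470/9.
Government spending = 10 × 635.5 = 6355.
Net change = 47350/9 + 9470/9 − 6355 = -125/3. The loss equals the DWL triangle ½·10·25/3.

Net change in total surplus = -125/3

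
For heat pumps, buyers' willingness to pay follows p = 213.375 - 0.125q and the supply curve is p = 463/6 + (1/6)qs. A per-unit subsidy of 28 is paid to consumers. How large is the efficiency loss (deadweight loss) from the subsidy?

Deadweight loss = 1344

Pre-subsidy: 213.375 - 0.125q = 463/6 + (1/6)q gives q* = 467 and p* = 155.
With the rebate, buyers effectively pay pb = ps − 28, where ps is the price sellers receive.
On the curves, pb = 213.375 - 0.125q and ps = 463/6 + (1/6)q; the wedge ps − pb = 28 gives 463/6 + (1/6)q − (213.375 - 0.125q) = 28, so q' = 563.
Then pb = 213.375 − 0.125·563 = 143 and ps = 463/6 + (1/6)·563 = 171.
The subsidy expands output by 563 − 467 = 96 past the efficient level; on those units the gap between marginal cost and willingness to pay runs from 0 up to 28.
DWL = ½ × 28 × 96 = 1344.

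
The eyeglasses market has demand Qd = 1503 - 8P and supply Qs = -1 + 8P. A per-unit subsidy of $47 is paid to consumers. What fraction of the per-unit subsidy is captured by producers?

Pre-subsidy: 1503 - 8P = -1 + 8P gives P* = 94, Q* = 751.
With the rebate, buyers effectively pay Pb = Ps − 47, where Ps is the price sellers receive.
Demand in terms of Ps becomes Qd = 1503 − 8(Ps − 47) = 1879 - 8Ps. Setting this equal to supply: 1879 - 8Ps = -1 + 8Ps, so Ps = 117.5.
Buyers pay Pb = 117.5 − 47 = 70.5; Q' = -1 + 8·117.5 = 939.
Buyers' price falls by P* − Pb = 94 − 70.5 = 23.5; sellers' price rises by Ps − P* = 117.5 − 94 = 23.5.
So producers capture 23.5/47 = 0.5 of each unit of subsidy.

Producer share = 0.5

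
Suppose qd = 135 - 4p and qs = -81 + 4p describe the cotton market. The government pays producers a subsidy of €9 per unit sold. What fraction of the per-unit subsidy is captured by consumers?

Pre-subsidy: 135 - 4p = -81 + 4p gives p* = 27, q* = 27.
With the subsidy, sellers receive ps = pb + 9 for each unit, where pb is the price buyers pay.
Supply in terms of pb becomes qs = -81 + 4(pb + 9) = -45 + 4pb. Setting this equal to demand: 135 - 4pb = -45 + 4pb, so pb = 22.5.
Sellers receive ps = 22.5 + 9 = 31.5; q' = 135 − 4·22.5 = 45.
Buyers' price falls by p* − pb = 27 − 22.5 = 4.5; sellers' price rises by ps − p* = 31.5 − 27 = 4.5.
So consumers capture 4.5/9 = 0.5 of each unit of subsidy.

Consumer share = 0.5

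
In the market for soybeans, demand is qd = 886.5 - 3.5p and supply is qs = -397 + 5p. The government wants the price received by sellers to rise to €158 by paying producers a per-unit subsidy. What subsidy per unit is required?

At a seller price of 158, quantity supplied is -397 + 5·158 = 393.
Buyers absorb 393 only when they pay pb with 886.5 − 3.5·pb = 393, i.e. pb = 141.
s = ps − pb = 158 − 141 = 17.

Required subsidy s = €17 per unit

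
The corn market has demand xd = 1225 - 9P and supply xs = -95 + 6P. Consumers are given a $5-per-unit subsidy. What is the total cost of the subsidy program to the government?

Government cost = $2255

Pre-subsidy: 1225 - 9P = -95 + 6P gives P* = 88, x* = 433.
With the rebate, buyers effectively pay Pb = Ps − 5, where Ps is the price sellers receive.
Demand in terms of Ps becomes xd = 1225 − 9(Ps − 5) = 1270 - 9Ps. Setting this equal to supply: 1270 - 9Ps = -95 + 6Ps, so Ps = 91.
Buyers pay Pb = 91 − 5 = 86; x' = -95 + 6·91 = 451.
Government outlay = subsidy × quantity = 5 × 451 = 2255.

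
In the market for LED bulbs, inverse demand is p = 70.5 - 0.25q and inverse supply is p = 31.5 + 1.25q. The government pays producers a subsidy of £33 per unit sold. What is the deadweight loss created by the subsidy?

Deadweight loss = £363

Pre-subsidy: 70.5 - 0.25q = 31.5 + 1.25q gives q* = 26 and p* = 64.
With the subsidy, sellers receive ps = pb + 33 for each unit, where pb is the price buyers pay.
On the curves, pb = 70.5 - 0.25q and ps = 31.5 + 1.25q; the wedge ps − pb = 33 gives 31.5 + 1.25q − (70.5 - 0.25q) = 33, so q' = 48.
Then pb = 70.5 − 0.25·48 = 58.5 and ps = 31.5 + 1.25·48 = 91.5.
The subsidy expands output by 48 − 26 = 22 past the efficient level; on those units the gap between marginal cost and willingness to pay runs from 0 up to 33.
DWL = ½ × 33 × 22 = 363.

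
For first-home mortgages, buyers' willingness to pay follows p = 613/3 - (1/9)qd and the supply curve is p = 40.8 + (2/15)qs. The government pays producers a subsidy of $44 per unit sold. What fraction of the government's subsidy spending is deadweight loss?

DWL / government spending = 30/283

Pre-subsidy: 613/3 - (1/9)q = 40.8 + (2/15)q gives q* = 669 and p* = 130.
With the subsidy, sellers receive ps = pb + 44 for each unit, where pb is the price buyers pay.
On the curves, pb = 613/3 - (1/9)q and ps = 40.8 + (2/15)q; the wedge ps − pb = 44 gives 40.8 + (2/15)q − (613/3 - (1/9)q) = 44, so q' = 849.
Then pb = 613/3 − (1/9)·849 = 110 and ps = 40.8 + (2/15)·849 = 154.
ΔCS = ½(669 + 849)(130 − 110) = 15180; ΔPS = ½(669 + 849)(154 − 130) = 18216.
Government spending = 44 × 849 = 37356.
DWL = ½ × 44 × (849 − 669) = 3960; fraction = 3960 / 37356 = 30/283.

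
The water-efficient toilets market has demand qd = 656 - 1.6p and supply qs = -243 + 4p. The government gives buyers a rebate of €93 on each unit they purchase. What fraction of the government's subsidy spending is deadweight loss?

Pre-subsidy: 656 - 1.6p = -243 + 4p gives p* = 4495/28, q* = 2794/7.
With the rebate, buyers effectively pay pb = ps − 93, where ps is the price sellers receive.
Demand in terms of ps becomes qd = 656 − 1.6(ps − 93) = 804.8 - 1.6ps. Setting this equal to supply: 804.8 - 1.6ps = -243 + 4ps, so ps = 5239/28.
Buyers pay pb = 5239/28 − 93 = 2635/28; q' = -243 + 4·(5239/28) = 3538/7.
ΔCS = ½(2794/7 + 3538/7)(4495/28 − 2635/28) = 1472190/49; ΔPS = ½(2794/7 + 3538/7)(5239/28 − 4495/28) = 588876/49.
Government spending = 93 × 3538/7 = 329034/7.
DWL = ½ × 93 × (3538/7 − 2794/7) = 34596/7; fraction = (34596/7) / (329034/7) = 186/1769.

DWL / government spending = 186/1769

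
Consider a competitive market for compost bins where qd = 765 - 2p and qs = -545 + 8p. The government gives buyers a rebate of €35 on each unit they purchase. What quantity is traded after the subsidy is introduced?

q' = 559

Pre-subsidy: 765 - 2p = -545 + 8p gives p* = 131, q* = 503.
With the rebate, buyers effectively pay pb = ps − 35, where ps is the price sellers receive.
Demand in terms of ps becomes qd = 765 − 2(ps − 35) = 835 - 2ps. Setting this equal to supply: 835 - 2ps = -545 + 8ps, so ps = 138.
Buyers pay pb = 138 − 35 = 103; q' = -545 + 8·138 = 559.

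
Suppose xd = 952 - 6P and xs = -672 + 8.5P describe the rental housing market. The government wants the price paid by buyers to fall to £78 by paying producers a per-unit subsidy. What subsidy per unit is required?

Required subsidy s = £58 per unit

At a buyer price of 78, quantity demanded is 952 − 6·78 = 484.
Sellers supply 484 only when they receive Ps with -672 + 8.5·Ps = 484, i.e. Ps = 136.
s = Ps − Pb = 136 − 78 = 58.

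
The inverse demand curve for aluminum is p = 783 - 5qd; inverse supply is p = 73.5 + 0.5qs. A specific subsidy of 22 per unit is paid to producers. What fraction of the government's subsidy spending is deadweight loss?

Pre-subsidy: 783 - 5q = 73.5 + 0.5q gives q* = 129 and p* = 138.
With the subsidy, sellers receive ps = pb + 22 for each unit, where pb is the price buyers pay.
On the curves, pb = 783 - 5q and ps = 73.5 + 0.5q; the wedge ps − pb = 22 gives 73.5 + 0.5q − (783 - 5q) = 22, so q' = 133.
Then pb = 783 − 5·133 = 118 and ps = 73.5 + 0.5·133 = 140.
ΔCS = ½(129 + 133)(138 − 118) = 2620; ΔPS = ½(129 + 133)(140 − 138) = 262.
Government spending = 22 × 133 = 2926.
DWL = ½ × 22 × (133 − 129) = 44; fraction = 44 / 2926 = 2/133.

DWL / government spending = 2/133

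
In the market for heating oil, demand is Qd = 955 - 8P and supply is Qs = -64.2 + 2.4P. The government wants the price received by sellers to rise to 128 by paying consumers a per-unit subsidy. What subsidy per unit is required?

At a seller price of 128, quantity supplied is -64.2 + 2.4·128 = 243.
Buyers absorb 243 only when they pay Pb with 955 − 8·Pb = 243, i.e. Pb = 89.
s = Ps − Pb = 128 − 89 = 39.

Required subsidy s = 39 per unit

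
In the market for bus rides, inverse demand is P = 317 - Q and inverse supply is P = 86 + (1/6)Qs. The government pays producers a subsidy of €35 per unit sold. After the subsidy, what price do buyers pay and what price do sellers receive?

Buyers pay €89; sellers receive €124

Pre-subsidy: 317 - Q = 86 + (1/6)Q gives Q* = 198 and P* = 119.
With the subsidy, sellers receive Ps = Pb + 35 for each unit, where Pb is the price buyers pay.
On the curves, Pb = 317 - Q and Ps = 86 + (1/6)Q; the wedge Ps − Pb = 35 gives 86 + (1/6)Q − (317 - Q) = 35, so Q' = 228.
Then Pb = 317 − 1·228 = 89 and Ps = 86 + (1/6)·228 = 124.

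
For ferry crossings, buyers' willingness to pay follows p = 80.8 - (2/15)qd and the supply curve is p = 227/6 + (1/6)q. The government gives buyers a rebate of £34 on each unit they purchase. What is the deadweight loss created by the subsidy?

Deadweight loss = 5780/3

Pre-subsidy: 80.8 - (2/15)q = 227/6 + (1/6)q gives q* = 1289/9 and p* = 1666/27.
With the rebate, buyers effectively pay pb = ps − 34, where ps is the price sellers receive.
On the curves, pb = 80.8 - (2/15)q and ps = 227/6 + (1/6)q; the wedge ps − pb = 34 gives 227/6 + (1/6)q − (80.8 - (2/15)q) = 34, so q' = 2309/9.
Then pb = 80.8 − (2/15)·(2309/9) = 1258/27 and ps = 227/6 + (1/6)·(2309/9) = 2176/27.
The subsidy expands output by 2309/9 − 1289/9 = 340/3 past the efficient level; on those units the gap between marginal cost and willingness to pay runs from 0 up to 34.
DWL = ½ × 34 × 340/3 = 5780/3.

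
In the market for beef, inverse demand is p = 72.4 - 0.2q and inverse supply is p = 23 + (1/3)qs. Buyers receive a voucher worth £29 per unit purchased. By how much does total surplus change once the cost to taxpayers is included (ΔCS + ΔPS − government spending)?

Pre-subsidy: 72.4 - 0.2q = 23 + (1/3)q gives q* = 92.625 and p* = 53.875.
With the rebate, buyers effectively pay pb = ps − 29, where ps is the price sellers receive.
On the curves, pb = 72.4 - 0.2q and ps = 23 + (1/3)q; the wedge ps − pb = 29 gives 23 + (1/3)q − (72.4 - 0.2q) = 29, so q' = 147.
Then pb = 72.4 − 0.2·147 = 43 and ps = 23 + (1/3)·147 = 72.
ΔCS = ½(92.625 + 147)(53.875 − 43) = 1302.9609375; ΔPS = ½(92.625 + 147)(72 − 53.875) = 2171.6015625.
Government spending = 29 × 147 = 4263.
Net change = 1302.9609375 + 2171.6015625 − 4263 = -788.4375. The loss equals the DWL triangle ½·29·54.375.

Net change in total surplus = -£788.4375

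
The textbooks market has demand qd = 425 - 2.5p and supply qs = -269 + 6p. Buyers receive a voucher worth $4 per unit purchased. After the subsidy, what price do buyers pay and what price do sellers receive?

Pre-subsidy: 425 - 2.5p = -269 + 6p gives p* = 1388/17, q* = 3755/17.
With the rebate, buyers effectively pay pb = ps − 4, where ps is the price sellers receive.
Demand in terms of ps becomes qd = 425 − 2.5(ps − 4) = 435 - 2.5ps. Setting this equal to supply: 435 - 2.5ps = -269 + 6ps, so ps = 1408/17.
Buyers pay pb = 1408/17 − 4 = 1340/17; q' = -269 + 6·(1408/17) = 3875/17.

Buyers pay 1340/17; sellers receive 1408/17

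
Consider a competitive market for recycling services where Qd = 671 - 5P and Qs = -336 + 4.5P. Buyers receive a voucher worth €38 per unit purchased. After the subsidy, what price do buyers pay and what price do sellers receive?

Buyers pay €88; sellers receive €126

Pre-subsidy: 671 - 5P = -336 + 4.5P gives P* = 106, Q* = 141.
With the rebate, buyers effectively pay Pb = Ps − 38, where Ps is the price sellers receive.
Demand in terms of Ps becomes Qd = 671 − 5(Ps − 38) = 861 - 5Ps. Setting this equal to supply: 861 - 5Ps = -336 + 4.5Ps, so Ps = 126.
Buyers pay Pb = 126 − 38 = 88; Q' = -336 + 4.5·126 = 231.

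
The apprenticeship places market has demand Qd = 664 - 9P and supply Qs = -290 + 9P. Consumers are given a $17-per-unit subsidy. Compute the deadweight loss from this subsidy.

Deadweight loss = $650.25

Pre-subsidy: 664 - 9P = -290 + 9P gives P* = 53, Q* = 187.
With the rebate, buyers effectively pay Pb = Ps − 17, where Ps is the price sellers receive.
Demand in terms of Ps becomes Qd = 664 − 9(Ps − 17) = 817 - 9Ps. Setting this equal to supply: 817 - 9Ps = -290 + 9Ps, so Ps = 61.5.
Buyers pay Pb = 61.5 − 17 = 44.5; Q' = -290 + 9·61.5 = 263.5.
The subsidy expands output by 263.5 − 187 = 76.5 past the efficient level; on those units the gap between marginal cost and willingness to pay runs from 0 up to 17.
DWL = ½ × 17 × 76.5 = 650.25.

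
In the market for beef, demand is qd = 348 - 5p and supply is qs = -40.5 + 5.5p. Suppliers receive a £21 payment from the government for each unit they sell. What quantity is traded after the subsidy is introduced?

Pre-subsidy: 348 - 5p = -40.5 + 5.5p gives p* = 37, q* = 163.
With the subsidy, sellers receive ps = pb + 21 for each unit, where pb is the price buyers pay.
Supply in terms of pb becomes qs = -40.5 + 5.5(pb + 21) = 75 + 5.5pb. Setting this equal to demand: 348 - 5pb = 75 + 5.5pb, so pb = 26.
Sellers receive ps = 26 + 21 = 47; q' = 348 − 5·26 = 218.

q' = 218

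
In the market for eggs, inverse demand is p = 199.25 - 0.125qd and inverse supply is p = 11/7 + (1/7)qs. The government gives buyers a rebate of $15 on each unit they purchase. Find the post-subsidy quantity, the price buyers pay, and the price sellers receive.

Pre-subsidy: 199.25 - 0.125q = 11/7 + (1/7)q gives q* = 738 and p* = 107.
With the rebate, buyers effectively pay pb = ps − 15, where ps is the price sellers receive.
On the curves, pb = 199.25 - 0.125q and ps = 11/7 + (1/7)q; the wedge ps − pb = 15 gives 11/7 + (1/7)q − (199.25 - 0.125q) = 15, so q' = 794.
Then pb = 199.25 − 0.125·794 = 100 and ps = 11/7 + (1/7)·794 = 115.

q' = 794; buyers pay $100; sellers receive $115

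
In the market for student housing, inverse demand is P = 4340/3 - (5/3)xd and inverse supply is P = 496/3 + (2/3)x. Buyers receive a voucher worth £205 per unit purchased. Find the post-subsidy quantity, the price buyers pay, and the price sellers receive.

Pre-subsidy: 4340/3 - (5/3)x = 496/3 + (2/3)x gives x* = 3844/7 and P* = 3720/7.
With the rebate, buyers effectively pay Pb = Ps − 205, where Ps is the price sellers receive.
On the curves, Pb = 4340/3 - (5/3)x and Ps = 496/3 + (2/3)x; the wedge Ps − Pb = 205 gives 496/3 + (2/3)x − (4340/3 - (5/3)x) = 205, so x' = 637.
Then Pb = 4340/3 − (5/3)·637 = 385 and Ps = 496/3 + (2/3)·637 = 590.

x' = 637; buyers pay £385; sellers receive £590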